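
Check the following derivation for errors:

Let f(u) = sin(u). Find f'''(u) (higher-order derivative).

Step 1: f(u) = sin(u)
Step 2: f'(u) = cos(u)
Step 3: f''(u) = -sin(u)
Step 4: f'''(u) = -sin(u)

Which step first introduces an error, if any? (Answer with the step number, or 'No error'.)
Step 4

Step 4 is incorrect due to a wrong trig function.
The step shows: -sin(u)
The correct value should be: -cos(u)

Explanation: cos(u) was incorrectly written as sin(u): the term -cos(u) was incorrectly written as -sin(u)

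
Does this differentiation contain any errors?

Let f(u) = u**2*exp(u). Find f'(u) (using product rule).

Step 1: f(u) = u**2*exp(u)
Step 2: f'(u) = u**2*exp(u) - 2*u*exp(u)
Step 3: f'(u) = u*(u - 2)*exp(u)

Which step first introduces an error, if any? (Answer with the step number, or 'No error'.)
Step 2

Step 2 is incorrect due to a sign flip.
The step shows: u**2*exp(u) - 2*u*exp(u)
The correct value should be: u**2*exp(u) + 2*u*exp(u)

Explanation: The sign of one term was flipped: the term 2*u*exp(u) was incorrectly written as -2*u*exp(u)
The later steps are derived from this incorrect expression, so the error originates in Step 2.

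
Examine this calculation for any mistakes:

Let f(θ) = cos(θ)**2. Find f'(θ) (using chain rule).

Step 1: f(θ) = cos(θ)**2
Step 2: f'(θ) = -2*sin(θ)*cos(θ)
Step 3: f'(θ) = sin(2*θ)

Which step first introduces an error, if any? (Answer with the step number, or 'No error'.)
Step 3

Step 3 is incorrect due to a sign flip.
The step shows: sin(2*θ)
The correct value should be: -sin(2*θ)

Explanation: The sign of the whole expression was flipped: the term -sin(2*θ) was incorrectly written as sin(2*θ)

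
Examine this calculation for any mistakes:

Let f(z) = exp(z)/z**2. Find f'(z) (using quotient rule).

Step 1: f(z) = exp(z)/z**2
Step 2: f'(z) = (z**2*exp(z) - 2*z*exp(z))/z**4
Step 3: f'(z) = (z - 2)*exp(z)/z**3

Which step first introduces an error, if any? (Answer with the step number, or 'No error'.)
No error

All steps in this derivation are correct.
The final answer f'(z) = (z - 2)*exp(z)/z**3 is valid.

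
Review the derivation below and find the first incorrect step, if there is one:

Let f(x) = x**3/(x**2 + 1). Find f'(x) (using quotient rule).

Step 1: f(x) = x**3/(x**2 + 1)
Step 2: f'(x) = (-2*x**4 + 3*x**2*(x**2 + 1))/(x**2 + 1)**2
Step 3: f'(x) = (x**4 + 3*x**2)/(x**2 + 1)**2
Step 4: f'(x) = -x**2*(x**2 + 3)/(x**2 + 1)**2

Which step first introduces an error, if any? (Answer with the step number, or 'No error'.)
Step 4

Step 4 is incorrect due to a sign flip.
The step shows: -x**2*(x**2 + 3)/(x**2 + 1)**2
The correct value should be: x**2*(x**2 + 3)/(x**2 + 1)**2

Explanation: The sign of the whole expression was flipped: the term x**2*(x**2 + 3)/(x**2 + 1)**2 was incorrectly written as -x**2*(x**2 + 3)/(x**2 + 1)**2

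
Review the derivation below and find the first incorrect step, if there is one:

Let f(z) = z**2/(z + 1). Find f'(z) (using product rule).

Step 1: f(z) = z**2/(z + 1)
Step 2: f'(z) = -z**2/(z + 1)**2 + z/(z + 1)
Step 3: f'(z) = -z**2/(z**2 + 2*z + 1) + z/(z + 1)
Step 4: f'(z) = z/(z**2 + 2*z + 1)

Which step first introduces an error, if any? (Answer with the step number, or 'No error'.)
Step 2

Step 2 is incorrect due to a wrong coefficient.
The step shows: -z**2/(z + 1)**2 + z/(z + 1)
The correct value should be: -z**2/(z + 1)**2 + 2*z/(z + 1)

Explanation: The coefficient 2 was incorrectly written as 1: the term 2*z/(z + 1) was incorrectly written as z/(z + 1)
The later steps are derived from this incorrect expression, so the error originates in Step 2.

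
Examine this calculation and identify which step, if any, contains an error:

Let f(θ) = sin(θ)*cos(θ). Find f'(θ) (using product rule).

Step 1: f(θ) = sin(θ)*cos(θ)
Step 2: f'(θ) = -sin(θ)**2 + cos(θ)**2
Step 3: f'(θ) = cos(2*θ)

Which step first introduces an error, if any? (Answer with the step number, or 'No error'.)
No error

All steps in this derivation are correct.
The final answer f'(θ) = cos(2*θ) is valid.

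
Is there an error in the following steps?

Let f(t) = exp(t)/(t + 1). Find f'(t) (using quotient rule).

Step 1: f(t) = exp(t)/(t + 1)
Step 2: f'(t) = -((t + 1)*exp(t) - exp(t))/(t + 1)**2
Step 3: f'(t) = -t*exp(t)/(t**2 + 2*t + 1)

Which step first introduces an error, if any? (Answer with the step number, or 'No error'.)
Step 2

Step 2 is incorrect due to a sign flip.
The step shows: -((t + 1)*exp(t) - exp(t))/(t + 1)**2
The correct value should be: ((t + 1)*exp(t) - exp(t))/(t + 1)**2

Explanation: The sign of the whole expression was flipped: the term ((t + 1)*exp(t) - exp(t))/(t + 1)**2 was incorrectly written as -((t + 1)*exp(t) - exp(t))/(t + 1)**2
The later steps are derived from this incorrect expression, so the error originates in Step 2.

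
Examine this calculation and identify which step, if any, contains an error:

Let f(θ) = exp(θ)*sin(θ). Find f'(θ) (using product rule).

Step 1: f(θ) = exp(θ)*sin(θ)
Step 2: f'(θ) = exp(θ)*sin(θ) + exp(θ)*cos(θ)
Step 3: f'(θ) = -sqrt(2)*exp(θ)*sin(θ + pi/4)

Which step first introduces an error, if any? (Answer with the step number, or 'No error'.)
Step 3

Step 3 is incorrect due to a sign flip.
The step shows: -sqrt(2)*exp(θ)*sin(θ + pi/4)
The correct value should be: sqrt(2)*exp(θ)*sin(θ + pi/4)

Explanation: The sign of the whole expression was flipped: the term sqrt(2)*exp(θ)*sin(θ + pi/4) was incorrectly written as -sqrt(2)*exp(θ)*sin(θ + pi/4)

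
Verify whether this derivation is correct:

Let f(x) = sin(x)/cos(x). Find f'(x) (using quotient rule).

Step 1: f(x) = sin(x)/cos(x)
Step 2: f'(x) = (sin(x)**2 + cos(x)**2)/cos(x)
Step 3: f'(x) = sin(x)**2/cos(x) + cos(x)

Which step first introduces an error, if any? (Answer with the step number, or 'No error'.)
Step 2

Step 2 is incorrect due to a wrong exponent.
The step shows: (sin(x)**2 + cos(x)**2)/cos(x)
The correct value should be: (sin(x)**2 + cos(x)**2)/cos(x)**2

Explanation: The exponent -2 on cos(x) was incorrectly written as -1: the term (sin(x)**2 + cos(x)**2)/cos(x)**2 was incorrectly written as (sin(x)**2 + cos(x)**2)/cos(x)
The later steps are derived from this incorrect expression, so the error originates in Step 2.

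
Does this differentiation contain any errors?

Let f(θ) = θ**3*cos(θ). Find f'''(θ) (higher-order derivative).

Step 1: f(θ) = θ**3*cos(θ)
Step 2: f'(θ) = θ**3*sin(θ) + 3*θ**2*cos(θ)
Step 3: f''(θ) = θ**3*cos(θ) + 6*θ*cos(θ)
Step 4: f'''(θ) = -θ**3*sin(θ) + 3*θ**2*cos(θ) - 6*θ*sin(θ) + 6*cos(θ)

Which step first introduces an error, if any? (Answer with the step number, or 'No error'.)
Step 2

Step 2 is incorrect due to a sign flip.
The step shows: θ**3*sin(θ) + 3*θ**2*cos(θ)
The correct value should be: -θ**3*sin(θ) + 3*θ**2*cos(θ)

Explanation: The sign of one term was flipped: the term -θ**3*sin(θ) was incorrectly written as θ**3*sin(θ)
The later steps are derived from this incorrect expression, so the error originates in Step 2.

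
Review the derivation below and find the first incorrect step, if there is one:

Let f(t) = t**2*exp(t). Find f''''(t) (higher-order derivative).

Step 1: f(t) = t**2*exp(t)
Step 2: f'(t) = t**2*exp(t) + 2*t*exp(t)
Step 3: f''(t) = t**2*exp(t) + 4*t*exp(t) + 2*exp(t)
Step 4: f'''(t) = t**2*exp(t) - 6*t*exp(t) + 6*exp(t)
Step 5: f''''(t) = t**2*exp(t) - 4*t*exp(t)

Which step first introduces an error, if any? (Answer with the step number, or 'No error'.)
Step 4

Step 4 is incorrect due to a sign flip.
The step shows: t**2*exp(t) - 6*t*exp(t) + 6*exp(t)
The correct value should be: t**2*exp(t) + 6*t*exp(t) + 6*exp(t)

Explanation: The sign of one term was flipped: the term 6*t*exp(t) was incorrectly written as -6*t*exp(t)
The later steps are derived from this incorrect expression, so the error originates in Step 4.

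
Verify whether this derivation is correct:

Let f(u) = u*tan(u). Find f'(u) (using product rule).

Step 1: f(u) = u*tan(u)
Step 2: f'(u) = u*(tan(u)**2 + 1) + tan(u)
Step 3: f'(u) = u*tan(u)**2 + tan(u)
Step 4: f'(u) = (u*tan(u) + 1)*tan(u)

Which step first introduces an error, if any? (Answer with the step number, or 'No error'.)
Step 3

Step 3 is incorrect due to a dropped term.
The step shows: u*tan(u)**2 + tan(u)
The correct value should be: u*tan(u)**2 + u + tan(u)

Explanation: A term was dropped: the term u was incorrectly omitted
The later steps are derived from this incorrect expression, so the error originates in Step 3.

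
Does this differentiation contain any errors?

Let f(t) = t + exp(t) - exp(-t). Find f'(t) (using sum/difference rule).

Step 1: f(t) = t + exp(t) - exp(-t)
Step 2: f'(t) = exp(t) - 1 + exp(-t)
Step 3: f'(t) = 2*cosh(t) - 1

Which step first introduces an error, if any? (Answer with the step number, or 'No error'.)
Step 2

Step 2 is incorrect due to a sign flip.
The step shows: exp(t) - 1 + exp(-t)
The correct value should be: exp(t) + 1 + exp(-t)

Explanation: The sign of one term was flipped: the term 1 was incorrectly written as -1
The later steps are derived from this incorrect expression, so the error originates in Step 2.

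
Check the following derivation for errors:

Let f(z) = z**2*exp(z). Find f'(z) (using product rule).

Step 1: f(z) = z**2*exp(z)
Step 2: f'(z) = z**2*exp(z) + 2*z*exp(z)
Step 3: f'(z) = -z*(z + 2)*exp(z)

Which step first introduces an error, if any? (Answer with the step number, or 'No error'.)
Step 3

Step 3 is incorrect due to a sign flip.
The step shows: -z*(z + 2)*exp(z)
The correct value should be: z*(z + 2)*exp(z)

Explanation: The sign of the whole expression was flipped: the term z*(z + 2)*exp(z) was incorrectly written as -z*(z + 2)*exp(z)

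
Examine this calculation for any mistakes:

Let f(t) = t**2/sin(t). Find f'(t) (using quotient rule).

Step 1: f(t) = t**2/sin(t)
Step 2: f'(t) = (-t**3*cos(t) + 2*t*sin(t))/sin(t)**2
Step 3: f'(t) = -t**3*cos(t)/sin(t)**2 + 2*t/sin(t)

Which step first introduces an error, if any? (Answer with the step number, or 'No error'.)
Step 2

Step 2 is incorrect due to a wrong exponent.
The step shows: (-t**3*cos(t) + 2*t*sin(t))/sin(t)**2
The correct value should be: (-t**2*cos(t) + 2*t*sin(t))/sin(t)**2

Explanation: The exponent 2 on t was incorrectly written as 3: the term (-t**2*cos(t) + 2*t*sin(t))/sin(t)**2 was incorrectly written as (-t**3*cos(t) + 2*t*sin(t))/sin(t)**2
The later steps are derived from this incorrect expression, so the error originates in Step 2.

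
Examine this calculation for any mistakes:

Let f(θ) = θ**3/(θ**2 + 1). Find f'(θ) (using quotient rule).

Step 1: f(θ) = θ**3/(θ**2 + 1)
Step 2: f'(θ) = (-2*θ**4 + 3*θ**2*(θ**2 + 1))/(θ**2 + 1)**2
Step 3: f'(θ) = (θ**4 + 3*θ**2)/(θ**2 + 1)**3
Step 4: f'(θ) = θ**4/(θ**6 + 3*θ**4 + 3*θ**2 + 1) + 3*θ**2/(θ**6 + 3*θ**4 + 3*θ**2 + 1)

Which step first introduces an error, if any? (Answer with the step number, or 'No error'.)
Step 3

Step 3 is incorrect due to a wrong exponent.
The step shows: (θ**4 + 3*θ**2)/(θ**2 + 1)**3
The correct value should be: (θ**4 + 3*θ**2)/(θ**2 + 1)**2

Explanation: The exponent -2 on θ**2 + 1 was incorrectly written as -3: the term (θ**4 + 3*θ**2)/(θ**2 + 1)**2 was incorrectly written as (θ**4 + 3*θ**2)/(θ**2 + 1)**3
The later steps are derived from this incorrect expression, so the error originates in Step 3.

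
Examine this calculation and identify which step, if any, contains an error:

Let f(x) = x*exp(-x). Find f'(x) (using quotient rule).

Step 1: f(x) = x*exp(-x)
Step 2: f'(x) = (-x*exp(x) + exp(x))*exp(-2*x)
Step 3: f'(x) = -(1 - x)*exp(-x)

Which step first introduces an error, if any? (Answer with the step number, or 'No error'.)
Step 3

Step 3 is incorrect due to a sign flip.
The step shows: -(1 - x)*exp(-x)
The correct value should be: (1 - x)*exp(-x)

Explanation: The sign of the whole expression was flipped: the term (1 - x)*exp(-x) was incorrectly written as -(1 - x)*exp(-x)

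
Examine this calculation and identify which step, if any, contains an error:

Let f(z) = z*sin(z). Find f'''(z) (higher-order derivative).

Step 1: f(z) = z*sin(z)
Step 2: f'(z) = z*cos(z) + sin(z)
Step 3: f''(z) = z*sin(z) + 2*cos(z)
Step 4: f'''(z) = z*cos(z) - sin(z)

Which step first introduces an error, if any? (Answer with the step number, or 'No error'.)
Step 3

Step 3 is incorrect due to a sign flip.
The step shows: z*sin(z) + 2*cos(z)
The correct value should be: -z*sin(z) + 2*cos(z)

Explanation: The sign of one term was flipped: the term -z*sin(z) was incorrectly written as z*sin(z)
The later steps are derived from this incorrect expression, so the error originates in Step 3.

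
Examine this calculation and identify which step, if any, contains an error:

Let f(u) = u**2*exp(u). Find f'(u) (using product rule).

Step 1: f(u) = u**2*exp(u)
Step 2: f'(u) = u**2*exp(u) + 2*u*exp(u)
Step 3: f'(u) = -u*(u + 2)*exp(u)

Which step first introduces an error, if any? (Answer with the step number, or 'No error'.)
Step 3

Step 3 is incorrect due to a sign flip.
The step shows: -u*(u + 2)*exp(u)
The correct value should be: u*(u + 2)*exp(u)

Explanation: The sign of the whole expression was flipped: the term u*(u + 2)*exp(u) was incorrectly written as -u*(u + 2)*exp(u)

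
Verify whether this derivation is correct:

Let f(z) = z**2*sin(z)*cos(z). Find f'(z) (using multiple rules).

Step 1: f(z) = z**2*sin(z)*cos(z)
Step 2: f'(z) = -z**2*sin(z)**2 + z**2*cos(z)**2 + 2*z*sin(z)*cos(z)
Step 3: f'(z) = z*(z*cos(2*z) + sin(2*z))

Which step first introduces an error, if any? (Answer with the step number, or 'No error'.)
No error

All steps in this derivation are correct.
The final answer f'(z) = z*(z*cos(2*z) + sin(2*z)) is valid.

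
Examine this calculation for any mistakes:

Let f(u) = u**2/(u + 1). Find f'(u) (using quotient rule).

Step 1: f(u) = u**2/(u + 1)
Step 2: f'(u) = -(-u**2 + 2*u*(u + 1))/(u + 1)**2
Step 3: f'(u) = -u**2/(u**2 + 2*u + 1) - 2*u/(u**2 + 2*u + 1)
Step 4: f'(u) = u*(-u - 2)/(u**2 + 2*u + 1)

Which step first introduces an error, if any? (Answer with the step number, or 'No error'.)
Step 2

Step 2 is incorrect due to a sign flip.
The step shows: -(-u**2 + 2*u*(u + 1))/(u + 1)**2
The correct value should be: (-u**2 + 2*u*(u + 1))/(u + 1)**2

Explanation: The sign of the whole expression was flipped: the term (-u**2 + 2*u*(u + 1))/(u + 1)**2 was incorrectly written as -(-u**2 + 2*u*(u + 1))/(u + 1)**2
The later steps are derived from this incorrect expression, so the error originates in Step 2.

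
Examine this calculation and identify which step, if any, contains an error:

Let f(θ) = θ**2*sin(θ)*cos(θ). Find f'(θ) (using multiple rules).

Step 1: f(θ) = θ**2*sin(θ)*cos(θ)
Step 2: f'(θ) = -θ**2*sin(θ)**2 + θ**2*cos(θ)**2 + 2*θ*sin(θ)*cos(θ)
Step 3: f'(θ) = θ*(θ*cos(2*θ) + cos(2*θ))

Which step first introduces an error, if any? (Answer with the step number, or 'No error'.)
Step 3

Step 3 is incorrect due to a wrong trig function.
The step shows: θ*(θ*cos(2*θ) + cos(2*θ))
The correct value should be: θ*(θ*cos(2*θ) + sin(2*θ))

Explanation: sin(2*θ) was incorrectly written as cos(2*θ): the term θ*(θ*cos(2*θ) + sin(2*θ)) was incorrectly written as θ*(θ*cos(2*θ) + cos(2*θ))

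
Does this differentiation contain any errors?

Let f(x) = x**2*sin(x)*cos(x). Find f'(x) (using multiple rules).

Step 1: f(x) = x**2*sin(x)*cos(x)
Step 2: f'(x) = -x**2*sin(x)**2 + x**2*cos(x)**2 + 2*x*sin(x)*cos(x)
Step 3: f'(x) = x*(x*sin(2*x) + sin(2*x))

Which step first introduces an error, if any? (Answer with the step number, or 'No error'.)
Step 3

Step 3 is incorrect due to a wrong trig function.
The step shows: x*(x*sin(2*x) + sin(2*x))
The correct value should be: x*(x*cos(2*x) + sin(2*x))

Explanation: cos(2*x) was incorrectly written as sin(2*x): the term x*(x*cos(2*x) + sin(2*x)) was incorrectly written as x*(x*sin(2*x) + sin(2*x))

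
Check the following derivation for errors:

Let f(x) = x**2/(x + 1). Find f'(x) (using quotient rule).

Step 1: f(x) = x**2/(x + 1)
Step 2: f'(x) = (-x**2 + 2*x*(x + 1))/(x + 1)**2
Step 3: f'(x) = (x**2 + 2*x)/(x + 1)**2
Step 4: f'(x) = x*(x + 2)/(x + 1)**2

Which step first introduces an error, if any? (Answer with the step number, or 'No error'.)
No error

All steps in this derivation are correct.
The final answer f'(x) = x*(x + 2)/(x + 1)**2 is valid.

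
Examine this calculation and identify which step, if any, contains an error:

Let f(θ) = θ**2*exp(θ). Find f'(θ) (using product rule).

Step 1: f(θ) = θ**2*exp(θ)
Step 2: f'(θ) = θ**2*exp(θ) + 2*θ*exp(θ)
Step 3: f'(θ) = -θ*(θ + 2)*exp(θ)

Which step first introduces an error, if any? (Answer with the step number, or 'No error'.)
Step 3

Step 3 is incorrect due to a sign flip.
The step shows: -θ*(θ + 2)*exp(θ)
The correct value should be: θ*(θ + 2)*exp(θ)

Explanation: The sign of the whole expression was flipped: the term θ*(θ + 2)*exp(θ) was incorrectly written as -θ*(θ + 2)*exp(θ)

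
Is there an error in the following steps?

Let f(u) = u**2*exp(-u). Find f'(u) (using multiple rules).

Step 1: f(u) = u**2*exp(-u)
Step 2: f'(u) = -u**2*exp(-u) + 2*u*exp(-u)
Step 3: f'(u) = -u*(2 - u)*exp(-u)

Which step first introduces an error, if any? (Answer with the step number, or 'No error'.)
Step 3

Step 3 is incorrect due to a sign flip.
The step shows: -u*(2 - u)*exp(-u)
The correct value should be: u*(2 - u)*exp(-u)

Explanation: The sign of the whole expression was flipped: the term u*(2 - u)*exp(-u) was incorrectly written as -u*(2 - u)*exp(-u)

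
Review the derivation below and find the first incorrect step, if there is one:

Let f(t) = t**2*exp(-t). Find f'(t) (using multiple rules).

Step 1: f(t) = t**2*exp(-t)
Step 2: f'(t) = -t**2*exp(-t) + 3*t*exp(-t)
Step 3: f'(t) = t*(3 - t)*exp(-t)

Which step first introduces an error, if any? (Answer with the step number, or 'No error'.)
Step 2

Step 2 is incorrect due to a wrong coefficient.
The step shows: -t**2*exp(-t) + 3*t*exp(-t)
The correct value should be: -t**2*exp(-t) + 2*t*exp(-t)

Explanation: The coefficient 2 was incorrectly written as 3: the term 2*t*exp(-t) was incorrectly written as 3*t*exp(-t)
The later steps are derived from this incorrect expression, so the error originates in Step 2.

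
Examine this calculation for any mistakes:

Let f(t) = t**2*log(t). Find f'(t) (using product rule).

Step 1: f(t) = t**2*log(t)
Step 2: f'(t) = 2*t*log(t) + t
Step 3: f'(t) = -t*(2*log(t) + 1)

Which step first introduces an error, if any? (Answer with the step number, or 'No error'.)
Step 3

Step 3 is incorrect due to a sign flip.
The step shows: -t*(2*log(t) + 1)
The correct value should be: t*(2*log(t) + 1)

Explanation: The sign of the whole expression was flipped: the term t*(2*log(t) + 1) was incorrectly written as -t*(2*log(t) + 1)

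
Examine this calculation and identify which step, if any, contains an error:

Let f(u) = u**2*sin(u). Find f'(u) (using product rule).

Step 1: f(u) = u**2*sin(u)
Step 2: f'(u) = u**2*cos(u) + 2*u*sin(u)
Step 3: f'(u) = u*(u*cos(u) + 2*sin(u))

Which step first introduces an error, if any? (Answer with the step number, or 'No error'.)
No error

All steps in this derivation are correct.
The final answer f'(u) = u*(u*cos(u) + 2*sin(u)) is valid.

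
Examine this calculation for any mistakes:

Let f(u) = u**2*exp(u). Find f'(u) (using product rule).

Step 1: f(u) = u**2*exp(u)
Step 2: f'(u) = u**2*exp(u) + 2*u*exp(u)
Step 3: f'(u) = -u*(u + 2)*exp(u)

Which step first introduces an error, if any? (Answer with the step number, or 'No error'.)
Step 3

Step 3 is incorrect due to a sign flip.
The step shows: -u*(u + 2)*exp(u)
The correct value should be: u*(u + 2)*exp(u)

Explanation: The sign of the whole expression was flipped: the term u*(u + 2)*exp(u) was incorrectly written as -u*(u + 2)*exp(u)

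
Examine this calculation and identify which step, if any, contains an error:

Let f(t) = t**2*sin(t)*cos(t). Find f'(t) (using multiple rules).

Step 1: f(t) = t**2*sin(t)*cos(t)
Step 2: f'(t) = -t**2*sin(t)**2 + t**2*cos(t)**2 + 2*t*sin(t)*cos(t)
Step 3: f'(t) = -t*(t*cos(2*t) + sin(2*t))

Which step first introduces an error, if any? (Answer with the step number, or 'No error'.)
Step 3

Step 3 is incorrect due to a sign flip.
The step shows: -t*(t*cos(2*t) + sin(2*t))
The correct value should be: t*(t*cos(2*t) + sin(2*t))

Explanation: The sign of the whole expression was flipped: the term t*(t*cos(2*t) + sin(2*t)) was incorrectly written as -t*(t*cos(2*t) + sin(2*t))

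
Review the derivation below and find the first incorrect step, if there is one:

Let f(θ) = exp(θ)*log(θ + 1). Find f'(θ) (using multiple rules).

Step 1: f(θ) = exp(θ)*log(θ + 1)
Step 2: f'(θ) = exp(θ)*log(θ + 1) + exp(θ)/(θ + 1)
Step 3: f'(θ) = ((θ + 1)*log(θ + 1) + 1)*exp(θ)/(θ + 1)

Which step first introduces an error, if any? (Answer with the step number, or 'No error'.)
No error

All steps in this derivation are correct.
The final answer f'(θ) = ((θ + 1)*log(θ + 1) + 1)*exp(θ)/(θ + 1) is valid.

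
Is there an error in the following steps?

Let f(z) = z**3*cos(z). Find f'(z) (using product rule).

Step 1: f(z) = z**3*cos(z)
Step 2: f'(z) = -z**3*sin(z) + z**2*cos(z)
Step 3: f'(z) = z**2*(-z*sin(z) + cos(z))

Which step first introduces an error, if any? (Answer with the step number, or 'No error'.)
Step 2

Step 2 is incorrect due to a wrong coefficient.
The step shows: -z**3*sin(z) + z**2*cos(z)
The correct value should be: -z**3*sin(z) + 3*z**2*cos(z)

Explanation: The coefficient 3 was incorrectly written as 1: the term 3*z**2*cos(z) was incorrectly written as z**2*cos(z)
The later steps are derived from this incorrect expression, so the error originates in Step 2.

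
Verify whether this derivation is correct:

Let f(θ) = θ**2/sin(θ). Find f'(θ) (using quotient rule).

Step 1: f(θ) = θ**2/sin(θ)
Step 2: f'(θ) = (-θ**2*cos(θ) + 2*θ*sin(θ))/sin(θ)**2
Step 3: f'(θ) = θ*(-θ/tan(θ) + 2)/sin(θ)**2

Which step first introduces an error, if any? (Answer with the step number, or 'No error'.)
Step 3

Step 3 is incorrect due to a wrong exponent.
The step shows: θ*(-θ/tan(θ) + 2)/sin(θ)**2
The correct value should be: θ*(-θ/tan(θ) + 2)/sin(θ)

Explanation: The exponent -1 on sin(θ) was incorrectly written as -2: the term θ*(-θ/tan(θ) + 2)/sin(θ) was incorrectly written as θ*(-θ/tan(θ) + 2)/sin(θ)**2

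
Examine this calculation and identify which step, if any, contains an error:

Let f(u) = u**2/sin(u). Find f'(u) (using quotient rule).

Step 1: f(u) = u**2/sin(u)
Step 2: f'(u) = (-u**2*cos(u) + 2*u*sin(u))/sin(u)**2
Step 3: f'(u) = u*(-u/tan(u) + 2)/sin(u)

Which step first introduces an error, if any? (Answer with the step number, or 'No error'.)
No error

All steps in this derivation are correct.
The final answer f'(u) = u*(-u/tan(u) + 2)/sin(u) is valid.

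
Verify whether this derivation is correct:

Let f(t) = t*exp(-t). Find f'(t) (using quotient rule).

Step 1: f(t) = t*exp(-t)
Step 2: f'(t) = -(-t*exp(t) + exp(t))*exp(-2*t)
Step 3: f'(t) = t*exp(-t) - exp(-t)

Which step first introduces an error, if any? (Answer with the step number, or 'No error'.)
Step 2

Step 2 is incorrect due to a sign flip.
The step shows: -(-t*exp(t) + exp(t))*exp(-2*t)
The correct value should be: (-t*exp(t) + exp(t))*exp(-2*t)

Explanation: The sign of the whole expression was flipped: the term (-t*exp(t) + exp(t))*exp(-2*t) was incorrectly written as -(-t*exp(t) + exp(t))*exp(-2*t)
The later steps are derived from this incorrect expression, so the error originates in Step 2.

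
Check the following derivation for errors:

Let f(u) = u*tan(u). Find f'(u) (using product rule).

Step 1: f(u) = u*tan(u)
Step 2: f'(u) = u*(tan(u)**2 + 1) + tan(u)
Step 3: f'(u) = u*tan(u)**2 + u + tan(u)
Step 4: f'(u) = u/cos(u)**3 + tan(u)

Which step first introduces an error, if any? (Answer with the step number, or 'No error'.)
Step 4

Step 4 is incorrect due to a wrong exponent.
The step shows: u/cos(u)**3 + tan(u)
The correct value should be: u/cos(u)**2 + tan(u)

Explanation: The exponent -2 on cos(u) was incorrectly written as -3: the term u/cos(u)**2 was incorrectly written as u/cos(u)**3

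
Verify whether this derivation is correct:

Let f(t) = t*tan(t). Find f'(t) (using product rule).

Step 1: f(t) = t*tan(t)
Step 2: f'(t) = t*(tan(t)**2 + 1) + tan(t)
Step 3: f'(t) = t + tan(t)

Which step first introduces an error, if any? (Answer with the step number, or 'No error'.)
Step 3

Step 3 is incorrect due to a dropped term.
The step shows: t + tan(t)
The correct value should be: t*tan(t)**2 + t + tan(t)

Explanation: A term was dropped: the term t*tan(t)**2 was incorrectly omitted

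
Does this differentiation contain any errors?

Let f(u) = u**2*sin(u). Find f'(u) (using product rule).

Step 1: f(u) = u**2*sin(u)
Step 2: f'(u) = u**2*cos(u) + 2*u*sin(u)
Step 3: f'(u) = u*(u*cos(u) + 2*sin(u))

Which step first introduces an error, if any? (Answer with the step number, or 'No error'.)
No error

All steps in this derivation are correct.
The final answer f'(u) = u*(u*cos(u) + 2*sin(u)) is valid.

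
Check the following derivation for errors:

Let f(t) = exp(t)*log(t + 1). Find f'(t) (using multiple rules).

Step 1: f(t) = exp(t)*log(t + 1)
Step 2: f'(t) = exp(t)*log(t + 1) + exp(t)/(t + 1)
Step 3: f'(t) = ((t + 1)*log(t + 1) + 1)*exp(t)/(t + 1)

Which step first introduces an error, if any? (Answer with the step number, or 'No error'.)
No error

All steps in this derivation are correct.
The final answer f'(t) = ((t + 1)*log(t + 1) + 1)*exp(t)/(t + 1) is valid.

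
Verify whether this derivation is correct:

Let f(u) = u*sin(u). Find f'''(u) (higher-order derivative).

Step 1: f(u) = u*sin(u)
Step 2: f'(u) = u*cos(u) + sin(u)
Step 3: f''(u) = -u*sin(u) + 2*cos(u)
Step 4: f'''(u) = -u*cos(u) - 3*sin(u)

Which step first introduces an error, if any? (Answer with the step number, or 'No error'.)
No error

All steps in this derivation are correct.
The final answer f'''(u) = -u*cos(u) - 3*sin(u) is valid.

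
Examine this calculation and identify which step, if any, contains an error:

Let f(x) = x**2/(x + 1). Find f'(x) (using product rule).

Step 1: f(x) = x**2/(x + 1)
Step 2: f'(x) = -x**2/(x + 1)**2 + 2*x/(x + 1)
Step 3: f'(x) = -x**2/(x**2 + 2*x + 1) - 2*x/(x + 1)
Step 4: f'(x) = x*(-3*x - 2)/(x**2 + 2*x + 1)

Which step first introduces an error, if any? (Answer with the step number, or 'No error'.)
Step 3

Step 3 is incorrect due to a sign flip.
The step shows: -x**2/(x**2 + 2*x + 1) - 2*x/(x + 1)
The correct value should be: -x**2/(x**2 + 2*x + 1) + 2*x/(x + 1)

Explanation: The sign of one term was flipped: the term 2*x/(x + 1) was incorrectly written as -2*x/(x + 1)
The later steps are derived from this incorrect expression, so the error originates in Step 3.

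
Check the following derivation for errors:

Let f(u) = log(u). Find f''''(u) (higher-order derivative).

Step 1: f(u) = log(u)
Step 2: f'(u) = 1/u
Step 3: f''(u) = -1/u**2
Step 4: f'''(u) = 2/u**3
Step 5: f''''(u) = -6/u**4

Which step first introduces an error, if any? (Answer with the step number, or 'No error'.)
No error

All steps in this derivation are correct.
The final answer f''''(u) = -6/u**4 is valid.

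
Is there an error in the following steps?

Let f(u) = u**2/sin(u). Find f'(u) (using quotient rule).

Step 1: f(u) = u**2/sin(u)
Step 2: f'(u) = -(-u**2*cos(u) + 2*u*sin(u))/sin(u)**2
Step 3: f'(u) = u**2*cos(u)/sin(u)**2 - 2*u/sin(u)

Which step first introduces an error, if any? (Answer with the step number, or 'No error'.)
Step 2

Step 2 is incorrect due to a sign flip.
The step shows: -(-u**2*cos(u) + 2*u*sin(u))/sin(u)**2
The correct value should be: (-u**2*cos(u) + 2*u*sin(u))/sin(u)**2

Explanation: The sign of the whole expression was flipped: the term (-u**2*cos(u) + 2*u*sin(u))/sin(u)**2 was incorrectly written as -(-u**2*cos(u) + 2*u*sin(u))/sin(u)**2
The later steps are derived from this incorrect expression, so the error originates in Step 2.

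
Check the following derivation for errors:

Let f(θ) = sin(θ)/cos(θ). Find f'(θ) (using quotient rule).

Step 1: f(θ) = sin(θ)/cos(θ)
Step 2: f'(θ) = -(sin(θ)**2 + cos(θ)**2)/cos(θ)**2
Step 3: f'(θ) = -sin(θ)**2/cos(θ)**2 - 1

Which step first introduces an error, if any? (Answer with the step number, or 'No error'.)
Step 2

Step 2 is incorrect due to a sign flip.
The step shows: -(sin(θ)**2 + cos(θ)**2)/cos(θ)**2
The correct value should be: (sin(θ)**2 + cos(θ)**2)/cos(θ)**2

Explanation: The sign of the whole expression was flipped: the term (sin(θ)**2 + cos(θ)**2)/cos(θ)**2 was incorrectly written as -(sin(θ)**2 + cos(θ)**2)/cos(θ)**2
The later steps are derived from this incorrect expression, so the error originates in Step 2.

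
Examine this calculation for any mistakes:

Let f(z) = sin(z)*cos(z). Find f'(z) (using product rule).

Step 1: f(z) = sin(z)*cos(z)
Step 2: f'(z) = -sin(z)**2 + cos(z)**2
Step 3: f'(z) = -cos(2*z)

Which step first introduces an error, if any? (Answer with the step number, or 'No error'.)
Step 3

Step 3 is incorrect due to a sign flip.
The step shows: -cos(2*z)
The correct value should be: cos(2*z)

Explanation: The sign of the whole expression was flipped: the term cos(2*z) was incorrectly written as -cos(2*z)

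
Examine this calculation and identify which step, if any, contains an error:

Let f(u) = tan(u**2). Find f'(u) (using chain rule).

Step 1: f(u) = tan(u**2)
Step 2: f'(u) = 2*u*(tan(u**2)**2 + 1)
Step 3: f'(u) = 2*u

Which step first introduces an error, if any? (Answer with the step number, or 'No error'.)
Step 3

Step 3 is incorrect due to a dropped term.
The step shows: 2*u
The correct value should be: 2*u*tan(u**2)**2 + 2*u

Explanation: A term was dropped: the term 2*u*tan(u**2)**2 was incorrectly omitted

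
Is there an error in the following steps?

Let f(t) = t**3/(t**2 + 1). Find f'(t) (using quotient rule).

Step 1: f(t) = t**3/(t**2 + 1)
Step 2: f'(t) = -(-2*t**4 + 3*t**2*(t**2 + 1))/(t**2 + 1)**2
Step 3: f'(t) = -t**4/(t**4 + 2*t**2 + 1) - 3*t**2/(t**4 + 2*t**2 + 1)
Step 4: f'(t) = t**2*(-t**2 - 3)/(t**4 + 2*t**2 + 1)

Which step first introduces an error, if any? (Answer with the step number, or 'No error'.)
Step 2

Step 2 is incorrect due to a sign flip.
The step shows: -(-2*t**4 + 3*t**2*(t**2 + 1))/(t**2 + 1)**2
The correct value should be: (-2*t**4 + 3*t**2*(t**2 + 1))/(t**2 + 1)**2

Explanation: The sign of the whole expression was flipped: the term (-2*t**4 + 3*t**2*(t**2 + 1))/(t**2 + 1)**2 was incorrectly written as -(-2*t**4 + 3*t**2*(t**2 + 1))/(t**2 + 1)**2
The later steps are derived from this incorrect expression, so the error originates in Step 2.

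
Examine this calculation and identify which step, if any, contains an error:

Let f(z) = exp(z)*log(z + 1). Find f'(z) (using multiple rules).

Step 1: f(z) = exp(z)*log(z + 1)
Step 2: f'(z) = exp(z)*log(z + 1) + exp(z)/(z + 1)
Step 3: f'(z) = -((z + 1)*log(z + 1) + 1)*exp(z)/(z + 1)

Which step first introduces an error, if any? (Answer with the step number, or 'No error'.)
Step 3

Step 3 is incorrect due to a sign flip.
The step shows: -((z + 1)*log(z + 1) + 1)*exp(z)/(z + 1)
The correct value should be: ((z + 1)*log(z + 1) + 1)*exp(z)/(z + 1)

Explanation: The sign of the whole expression was flipped: the term ((z + 1)*log(z + 1) + 1)*exp(z)/(z + 1) was incorrectly written as -((z + 1)*log(z + 1) + 1)*exp(z)/(z + 1)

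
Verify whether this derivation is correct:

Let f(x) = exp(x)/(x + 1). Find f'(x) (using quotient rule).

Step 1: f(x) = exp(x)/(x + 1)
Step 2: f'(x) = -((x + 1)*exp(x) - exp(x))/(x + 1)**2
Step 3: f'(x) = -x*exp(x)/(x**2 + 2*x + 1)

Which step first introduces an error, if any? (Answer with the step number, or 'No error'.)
Step 2

Step 2 is incorrect due to a sign flip.
The step shows: -((x + 1)*exp(x) - exp(x))/(x + 1)**2
The correct value should be: ((x + 1)*exp(x) - exp(x))/(x + 1)**2

Explanation: The sign of the whole expression was flipped: the term ((x + 1)*exp(x) - exp(x))/(x + 1)**2 was incorrectly written as -((x + 1)*exp(x) - exp(x))/(x + 1)**2
The later steps are derived from this incorrect expression, so the error originates in Step 2.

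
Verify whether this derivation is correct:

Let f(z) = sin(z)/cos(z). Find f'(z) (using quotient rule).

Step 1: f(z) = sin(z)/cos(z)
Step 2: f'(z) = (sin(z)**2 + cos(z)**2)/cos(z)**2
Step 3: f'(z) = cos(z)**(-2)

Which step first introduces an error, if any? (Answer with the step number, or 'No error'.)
No error

All steps in this derivation are correct.
The final answer f'(z) = cos(z)**(-2) is valid.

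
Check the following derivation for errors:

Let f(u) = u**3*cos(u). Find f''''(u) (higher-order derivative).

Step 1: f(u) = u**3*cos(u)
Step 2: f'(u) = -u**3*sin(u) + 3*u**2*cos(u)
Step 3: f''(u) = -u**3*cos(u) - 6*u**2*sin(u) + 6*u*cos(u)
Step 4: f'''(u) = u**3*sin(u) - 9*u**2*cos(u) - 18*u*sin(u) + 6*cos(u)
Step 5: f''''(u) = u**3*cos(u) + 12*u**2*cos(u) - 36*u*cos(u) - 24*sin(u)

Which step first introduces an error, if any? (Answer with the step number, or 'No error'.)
Step 5

Step 5 is incorrect due to a wrong trig function.
The step shows: u**3*cos(u) + 12*u**2*cos(u) - 36*u*cos(u) - 24*sin(u)
The correct value should be: u**3*cos(u) + 12*u**2*sin(u) - 36*u*cos(u) - 24*sin(u)

Explanation: sin(u) was incorrectly written as cos(u): the term 12*u**2*sin(u) was incorrectly written as 12*u**2*cos(u)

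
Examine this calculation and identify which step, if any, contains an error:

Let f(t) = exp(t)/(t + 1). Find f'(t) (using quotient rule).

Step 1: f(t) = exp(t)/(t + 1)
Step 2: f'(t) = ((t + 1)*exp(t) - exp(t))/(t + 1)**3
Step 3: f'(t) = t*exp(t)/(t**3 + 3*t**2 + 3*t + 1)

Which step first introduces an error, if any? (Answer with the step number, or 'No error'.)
Step 2

Step 2 is incorrect due to a wrong exponent.
The step shows: ((t + 1)*exp(t) - exp(t))/(t + 1)**3
The correct value should be: ((t + 1)*exp(t) - exp(t))/(t + 1)**2

Explanation: The exponent -2 on t + 1 was incorrectly written as -3: the term ((t + 1)*exp(t) - exp(t))/(t + 1)**2 was incorrectly written as ((t + 1)*exp(t) - exp(t))/(t + 1)**3
The later steps are derived from this incorrect expression, so the error originates in Step 2.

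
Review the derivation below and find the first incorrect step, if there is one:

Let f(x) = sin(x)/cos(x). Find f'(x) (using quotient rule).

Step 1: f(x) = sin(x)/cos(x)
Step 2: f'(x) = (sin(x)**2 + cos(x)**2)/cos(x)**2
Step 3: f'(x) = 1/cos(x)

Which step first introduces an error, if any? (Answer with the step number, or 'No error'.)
Step 3

Step 3 is incorrect due to a wrong exponent.
The step shows: 1/cos(x)
The correct value should be: cos(x)**(-2)

Explanation: The exponent -2 on cos(x) was incorrectly written as -1: the term cos(x)**(-2) was incorrectly written as 1/cos(x)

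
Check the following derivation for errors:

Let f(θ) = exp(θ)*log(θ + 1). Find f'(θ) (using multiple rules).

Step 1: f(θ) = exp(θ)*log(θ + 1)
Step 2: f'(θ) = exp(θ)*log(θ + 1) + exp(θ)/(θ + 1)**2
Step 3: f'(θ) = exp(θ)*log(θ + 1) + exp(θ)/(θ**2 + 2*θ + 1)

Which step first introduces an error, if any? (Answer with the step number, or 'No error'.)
Step 2

Step 2 is incorrect due to a wrong exponent.
The step shows: exp(θ)*log(θ + 1) + exp(θ)/(θ + 1)**2
The correct value should be: exp(θ)*log(θ + 1) + exp(θ)/(θ + 1)

Explanation: The exponent -1 on θ + 1 was incorrectly written as -2: the term exp(θ)/(θ + 1) was incorrectly written as exp(θ)/(θ + 1)**2
The later steps are derived from this incorrect expression, so the error originates in Step 2.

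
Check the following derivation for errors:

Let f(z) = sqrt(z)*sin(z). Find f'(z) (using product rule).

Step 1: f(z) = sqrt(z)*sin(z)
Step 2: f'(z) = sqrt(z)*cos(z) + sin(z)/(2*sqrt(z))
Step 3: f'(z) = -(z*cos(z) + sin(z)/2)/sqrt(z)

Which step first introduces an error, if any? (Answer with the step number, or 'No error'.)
Step 3

Step 3 is incorrect due to a sign flip.
The step shows: -(z*cos(z) + sin(z)/2)/sqrt(z)
The correct value should be: (z*cos(z) + sin(z)/2)/sqrt(z)

Explanation: The sign of the whole expression was flipped: the term (z*cos(z) + sin(z)/2)/sqrt(z) was incorrectly written as -(z*cos(z) + sin(z)/2)/sqrt(z)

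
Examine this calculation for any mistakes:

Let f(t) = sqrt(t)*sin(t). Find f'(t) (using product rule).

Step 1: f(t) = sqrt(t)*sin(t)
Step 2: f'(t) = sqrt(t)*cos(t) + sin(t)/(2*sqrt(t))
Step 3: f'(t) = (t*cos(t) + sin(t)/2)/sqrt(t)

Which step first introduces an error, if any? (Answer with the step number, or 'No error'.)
No error

All steps in this derivation are correct.
The final answer f'(t) = (t*cos(t) + sin(t)/2)/sqrt(t) is valid.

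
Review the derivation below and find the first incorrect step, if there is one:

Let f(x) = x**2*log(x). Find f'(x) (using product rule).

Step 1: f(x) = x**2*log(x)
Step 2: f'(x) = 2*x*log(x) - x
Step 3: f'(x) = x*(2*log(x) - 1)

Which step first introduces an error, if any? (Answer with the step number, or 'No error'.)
Step 2

Step 2 is incorrect due to a sign flip.
The step shows: 2*x*log(x) - x
The correct value should be: 2*x*log(x) + x

Explanation: The sign of one term was flipped: the term x was incorrectly written as -x
The later steps are derived from this incorrect expression, so the error originates in Step 2.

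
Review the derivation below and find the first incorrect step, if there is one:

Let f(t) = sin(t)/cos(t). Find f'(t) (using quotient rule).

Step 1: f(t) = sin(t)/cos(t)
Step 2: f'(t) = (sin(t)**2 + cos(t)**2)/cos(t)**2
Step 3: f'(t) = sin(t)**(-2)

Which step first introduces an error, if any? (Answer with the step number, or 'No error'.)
Step 3

Step 3 is incorrect due to a wrong trig function.
The step shows: sin(t)**(-2)
The correct value should be: cos(t)**(-2)

Explanation: cos(t) was incorrectly written as sin(t): the term cos(t)**(-2) was incorrectly written as sin(t)**(-2)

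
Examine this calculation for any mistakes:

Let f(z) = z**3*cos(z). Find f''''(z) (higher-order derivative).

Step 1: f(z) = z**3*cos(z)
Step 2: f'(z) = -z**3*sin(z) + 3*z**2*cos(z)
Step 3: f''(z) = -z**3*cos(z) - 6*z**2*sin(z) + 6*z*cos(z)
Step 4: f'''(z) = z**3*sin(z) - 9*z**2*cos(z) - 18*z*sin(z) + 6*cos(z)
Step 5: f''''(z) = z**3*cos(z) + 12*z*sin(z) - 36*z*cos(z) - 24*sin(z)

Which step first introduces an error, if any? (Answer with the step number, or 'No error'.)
Step 5

Step 5 is incorrect due to a wrong exponent.
The step shows: z**3*cos(z) + 12*z*sin(z) - 36*z*cos(z) - 24*sin(z)
The correct value should be: z**3*cos(z) + 12*z**2*sin(z) - 36*z*cos(z) - 24*sin(z)

Explanation: The exponent 2 on z was incorrectly written as 1: the term 12*z**2*sin(z) was incorrectly written as 12*z*sin(z)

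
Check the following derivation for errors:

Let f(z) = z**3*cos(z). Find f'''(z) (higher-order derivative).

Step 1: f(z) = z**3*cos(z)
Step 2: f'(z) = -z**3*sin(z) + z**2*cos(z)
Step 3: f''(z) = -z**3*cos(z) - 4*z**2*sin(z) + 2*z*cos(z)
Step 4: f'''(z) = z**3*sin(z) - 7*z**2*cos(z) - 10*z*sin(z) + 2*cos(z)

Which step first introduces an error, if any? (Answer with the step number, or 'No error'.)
Step 2

Step 2 is incorrect due to a wrong coefficient.
The step shows: -z**3*sin(z) + z**2*cos(z)
The correct value should be: -z**3*sin(z) + 3*z**2*cos(z)

Explanation: The coefficient 3 was incorrectly written as 1: the term 3*z**2*cos(z) was incorrectly written as z**2*cos(z)
The later steps are derived from this incorrect expression, so the error originates in Step 2.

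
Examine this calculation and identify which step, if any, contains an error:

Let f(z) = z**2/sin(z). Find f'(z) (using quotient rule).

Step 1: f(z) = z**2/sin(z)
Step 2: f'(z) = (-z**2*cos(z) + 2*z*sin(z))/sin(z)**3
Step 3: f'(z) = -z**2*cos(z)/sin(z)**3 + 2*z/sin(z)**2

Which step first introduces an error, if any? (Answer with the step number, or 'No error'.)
Step 2

Step 2 is incorrect due to a wrong exponent.
The step shows: (-z**2*cos(z) + 2*z*sin(z))/sin(z)**3
The correct value should be: (-z**2*cos(z) + 2*z*sin(z))/sin(z)**2

Explanation: The exponent -2 on sin(z) was incorrectly written as -3: the term (-z**2*cos(z) + 2*z*sin(z))/sin(z)**2 was incorrectly written as (-z**2*cos(z) + 2*z*sin(z))/sin(z)**3
The later steps are derived from this incorrect expression, so the error originates in Step 2.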